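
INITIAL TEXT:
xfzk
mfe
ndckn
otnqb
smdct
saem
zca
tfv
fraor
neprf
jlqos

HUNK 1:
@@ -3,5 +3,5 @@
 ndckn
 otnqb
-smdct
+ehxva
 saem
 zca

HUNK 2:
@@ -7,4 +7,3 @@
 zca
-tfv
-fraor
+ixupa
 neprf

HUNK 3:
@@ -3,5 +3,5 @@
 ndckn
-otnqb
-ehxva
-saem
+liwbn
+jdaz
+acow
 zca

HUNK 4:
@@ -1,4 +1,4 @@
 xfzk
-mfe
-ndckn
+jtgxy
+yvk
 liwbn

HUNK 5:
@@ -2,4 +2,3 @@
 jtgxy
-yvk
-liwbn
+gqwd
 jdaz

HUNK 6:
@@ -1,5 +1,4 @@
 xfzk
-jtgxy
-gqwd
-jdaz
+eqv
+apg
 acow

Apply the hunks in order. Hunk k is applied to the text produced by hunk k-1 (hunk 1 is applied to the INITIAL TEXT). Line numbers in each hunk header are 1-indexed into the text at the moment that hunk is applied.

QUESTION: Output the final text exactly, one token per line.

Answer: xfzk
eqv
apg
acow
zca
ixupa
neprf
jlqos

Derivation:
Hunk 1: at line 3 remove [smdct] add [ehxva] -> 11 lines: xfzk mfe ndckn otnqb ehxva saem zca tfv fraor neprf jlqos
Hunk 2: at line 7 remove [tfv,fraor] add [ixupa] -> 10 lines: xfzk mfe ndckn otnqb ehxva saem zca ixupa neprf jlqos
Hunk 3: at line 3 remove [otnqb,ehxva,saem] add [liwbn,jdaz,acow] -> 10 lines: xfzk mfe ndckn liwbn jdaz acow zca ixupa neprf jlqos
Hunk 4: at line 1 remove [mfe,ndckn] add [jtgxy,yvk] -> 10 lines: xfzk jtgxy yvk liwbn jdaz acow zca ixupa neprf jlqos
Hunk 5: at line 2 remove [yvk,liwbn] add [gqwd] -> 9 lines: xfzk jtgxy gqwd jdaz acow zca ixupa neprf jlqos
Hunk 6: at line 1 remove [jtgxy,gqwd,jdaz] add [eqv,apg] -> 8 lines: xfzk eqv apg acow zca ixupa neprf jlqos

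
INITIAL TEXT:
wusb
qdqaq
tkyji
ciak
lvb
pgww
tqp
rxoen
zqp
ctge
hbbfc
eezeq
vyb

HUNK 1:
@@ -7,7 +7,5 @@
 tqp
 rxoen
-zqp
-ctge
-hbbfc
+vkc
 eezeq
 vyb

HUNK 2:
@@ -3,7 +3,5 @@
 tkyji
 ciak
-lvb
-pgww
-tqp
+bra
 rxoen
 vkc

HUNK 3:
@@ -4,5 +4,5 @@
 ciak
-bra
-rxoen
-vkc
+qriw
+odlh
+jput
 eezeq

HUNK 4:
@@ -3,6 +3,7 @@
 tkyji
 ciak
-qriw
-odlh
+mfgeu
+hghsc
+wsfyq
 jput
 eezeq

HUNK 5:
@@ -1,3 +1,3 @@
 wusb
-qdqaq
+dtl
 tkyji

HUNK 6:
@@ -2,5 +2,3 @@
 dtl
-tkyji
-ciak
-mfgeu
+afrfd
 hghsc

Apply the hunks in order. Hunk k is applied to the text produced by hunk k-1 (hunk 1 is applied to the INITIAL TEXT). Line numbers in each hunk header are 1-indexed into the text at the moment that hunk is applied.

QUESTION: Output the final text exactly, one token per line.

Answer: wusb
dtl
afrfd
hghsc
wsfyq
jput
eezeq
vyb

Derivation:
Hunk 1: at line 7 remove [zqp,ctge,hbbfc] add [vkc] -> 11 lines: wusb qdqaq tkyji ciak lvb pgww tqp rxoen vkc eezeq vyb
Hunk 2: at line 3 remove [lvb,pgww,tqp] add [bra] -> 9 lines: wusb qdqaq tkyji ciak bra rxoen vkc eezeq vyb
Hunk 3: at line 4 remove [bra,rxoen,vkc] add [qriw,odlh,jput] -> 9 lines: wusb qdqaq tkyji ciak qriw odlh jput eezeq vyb
Hunk 4: at line 3 remove [qriw,odlh] add [mfgeu,hghsc,wsfyq] -> 10 lines: wusb qdqaq tkyji ciak mfgeu hghsc wsfyq jput eezeq vyb
Hunk 5: at line 1 remove [qdqaq] add [dtl] -> 10 lines: wusb dtl tkyji ciak mfgeu hghsc wsfyq jput eezeq vyb
Hunk 6: at line 2 remove [tkyji,ciak,mfgeu] add [afrfd] -> 8 lines: wusb dtl afrfd hghsc wsfyq jput eezeq vyb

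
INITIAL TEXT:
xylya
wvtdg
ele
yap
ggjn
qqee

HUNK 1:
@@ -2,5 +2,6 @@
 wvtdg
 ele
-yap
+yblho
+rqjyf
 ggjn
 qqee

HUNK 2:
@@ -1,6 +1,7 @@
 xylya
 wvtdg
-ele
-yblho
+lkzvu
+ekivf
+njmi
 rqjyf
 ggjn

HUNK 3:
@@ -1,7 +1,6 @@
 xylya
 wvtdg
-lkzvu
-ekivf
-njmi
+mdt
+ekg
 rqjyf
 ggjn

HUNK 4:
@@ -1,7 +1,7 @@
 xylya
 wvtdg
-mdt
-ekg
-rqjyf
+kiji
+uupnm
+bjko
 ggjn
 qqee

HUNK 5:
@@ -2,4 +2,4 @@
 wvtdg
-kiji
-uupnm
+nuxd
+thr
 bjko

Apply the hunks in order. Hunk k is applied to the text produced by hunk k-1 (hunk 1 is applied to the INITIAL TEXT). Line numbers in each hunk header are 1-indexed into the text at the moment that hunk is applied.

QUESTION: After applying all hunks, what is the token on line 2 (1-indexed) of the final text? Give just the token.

Answer: wvtdg

Derivation:
Hunk 1: at line 2 remove [yap] add [yblho,rqjyf] -> 7 lines: xylya wvtdg ele yblho rqjyf ggjn qqee
Hunk 2: at line 1 remove [ele,yblho] add [lkzvu,ekivf,njmi] -> 8 lines: xylya wvtdg lkzvu ekivf njmi rqjyf ggjn qqee
Hunk 3: at line 1 remove [lkzvu,ekivf,njmi] add [mdt,ekg] -> 7 lines: xylya wvtdg mdt ekg rqjyf ggjn qqee
Hunk 4: at line 1 remove [mdt,ekg,rqjyf] add [kiji,uupnm,bjko] -> 7 lines: xylya wvtdg kiji uupnm bjko ggjn qqee
Hunk 5: at line 2 remove [kiji,uupnm] add [nuxd,thr] -> 7 lines: xylya wvtdg nuxd thr bjko ggjn qqee
Final line 2: wvtdg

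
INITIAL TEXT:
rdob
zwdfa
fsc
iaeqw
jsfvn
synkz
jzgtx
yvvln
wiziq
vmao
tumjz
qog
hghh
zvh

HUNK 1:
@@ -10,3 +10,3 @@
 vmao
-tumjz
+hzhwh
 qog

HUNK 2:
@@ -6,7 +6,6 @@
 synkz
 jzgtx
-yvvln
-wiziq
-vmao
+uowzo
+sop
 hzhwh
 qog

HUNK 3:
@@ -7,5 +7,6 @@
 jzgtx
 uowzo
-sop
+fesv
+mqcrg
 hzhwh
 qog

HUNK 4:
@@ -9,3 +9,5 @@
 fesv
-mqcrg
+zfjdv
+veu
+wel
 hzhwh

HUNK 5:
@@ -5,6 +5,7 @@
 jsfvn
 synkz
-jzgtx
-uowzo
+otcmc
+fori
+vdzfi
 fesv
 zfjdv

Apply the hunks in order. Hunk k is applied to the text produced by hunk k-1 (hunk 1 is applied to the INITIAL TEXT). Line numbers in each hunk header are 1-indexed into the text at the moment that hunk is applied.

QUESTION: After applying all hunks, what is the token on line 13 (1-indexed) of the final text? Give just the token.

Answer: wel

Derivation:
Hunk 1: at line 10 remove [tumjz] add [hzhwh] -> 14 lines: rdob zwdfa fsc iaeqw jsfvn synkz jzgtx yvvln wiziq vmao hzhwh qog hghh zvh
Hunk 2: at line 6 remove [yvvln,wiziq,vmao] add [uowzo,sop] -> 13 lines: rdob zwdfa fsc iaeqw jsfvn synkz jzgtx uowzo sop hzhwh qog hghh zvh
Hunk 3: at line 7 remove [sop] add [fesv,mqcrg] -> 14 lines: rdob zwdfa fsc iaeqw jsfvn synkz jzgtx uowzo fesv mqcrg hzhwh qog hghh zvh
Hunk 4: at line 9 remove [mqcrg] add [zfjdv,veu,wel] -> 16 lines: rdob zwdfa fsc iaeqw jsfvn synkz jzgtx uowzo fesv zfjdv veu wel hzhwh qog hghh zvh
Hunk 5: at line 5 remove [jzgtx,uowzo] add [otcmc,fori,vdzfi] -> 17 lines: rdob zwdfa fsc iaeqw jsfvn synkz otcmc fori vdzfi fesv zfjdv veu wel hzhwh qog hghh zvh
Final line 13: wel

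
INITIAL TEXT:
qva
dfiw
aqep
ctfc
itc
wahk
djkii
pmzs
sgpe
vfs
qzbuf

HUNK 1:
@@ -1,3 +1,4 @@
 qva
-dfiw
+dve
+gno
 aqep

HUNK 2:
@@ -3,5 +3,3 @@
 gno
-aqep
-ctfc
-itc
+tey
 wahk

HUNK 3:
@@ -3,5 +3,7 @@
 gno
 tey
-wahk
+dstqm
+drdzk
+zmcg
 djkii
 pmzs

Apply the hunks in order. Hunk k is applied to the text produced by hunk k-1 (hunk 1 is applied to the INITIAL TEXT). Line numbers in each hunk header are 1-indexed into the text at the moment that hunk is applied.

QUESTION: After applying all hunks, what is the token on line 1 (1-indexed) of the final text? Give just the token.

Answer: qva

Derivation:
Hunk 1: at line 1 remove [dfiw] add [dve,gno] -> 12 lines: qva dve gno aqep ctfc itc wahk djkii pmzs sgpe vfs qzbuf
Hunk 2: at line 3 remove [aqep,ctfc,itc] add [tey] -> 10 lines: qva dve gno tey wahk djkii pmzs sgpe vfs qzbuf
Hunk 3: at line 3 remove [wahk] add [dstqm,drdzk,zmcg] -> 12 lines: qva dve gno tey dstqm drdzk zmcg djkii pmzs sgpe vfs qzbuf
Final line 1: qva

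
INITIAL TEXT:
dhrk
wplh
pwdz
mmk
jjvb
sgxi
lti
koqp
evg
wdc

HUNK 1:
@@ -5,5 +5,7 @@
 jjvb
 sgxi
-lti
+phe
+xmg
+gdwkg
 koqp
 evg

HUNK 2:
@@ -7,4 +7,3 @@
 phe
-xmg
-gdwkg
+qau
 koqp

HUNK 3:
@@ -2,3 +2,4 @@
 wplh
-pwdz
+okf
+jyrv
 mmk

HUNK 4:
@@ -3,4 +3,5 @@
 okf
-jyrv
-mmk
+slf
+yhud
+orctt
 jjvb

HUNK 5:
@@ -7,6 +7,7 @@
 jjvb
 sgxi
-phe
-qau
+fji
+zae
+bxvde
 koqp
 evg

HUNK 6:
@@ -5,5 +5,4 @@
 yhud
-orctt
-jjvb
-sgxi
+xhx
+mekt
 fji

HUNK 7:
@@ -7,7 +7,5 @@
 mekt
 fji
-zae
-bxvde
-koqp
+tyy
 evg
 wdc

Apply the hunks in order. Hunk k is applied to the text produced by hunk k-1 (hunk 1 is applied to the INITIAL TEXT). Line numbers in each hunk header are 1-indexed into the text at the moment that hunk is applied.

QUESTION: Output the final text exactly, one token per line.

Hunk 1: at line 5 remove [lti] add [phe,xmg,gdwkg] -> 12 lines: dhrk wplh pwdz mmk jjvb sgxi phe xmg gdwkg koqp evg wdc
Hunk 2: at line 7 remove [xmg,gdwkg] add [qau] -> 11 lines: dhrk wplh pwdz mmk jjvb sgxi phe qau koqp evg wdc
Hunk 3: at line 2 remove [pwdz] add [okf,jyrv] -> 12 lines: dhrk wplh okf jyrv mmk jjvb sgxi phe qau koqp evg wdc
Hunk 4: at line 3 remove [jyrv,mmk] add [slf,yhud,orctt] -> 13 lines: dhrk wplh okf slf yhud orctt jjvb sgxi phe qau koqp evg wdc
Hunk 5: at line 7 remove [phe,qau] add [fji,zae,bxvde] -> 14 lines: dhrk wplh okf slf yhud orctt jjvb sgxi fji zae bxvde koqp evg wdc
Hunk 6: at line 5 remove [orctt,jjvb,sgxi] add [xhx,mekt] -> 13 lines: dhrk wplh okf slf yhud xhx mekt fji zae bxvde koqp evg wdc
Hunk 7: at line 7 remove [zae,bxvde,koqp] add [tyy] -> 11 lines: dhrk wplh okf slf yhud xhx mekt fji tyy evg wdc

Answer: dhrk
wplh
okf
slf
yhud
xhx
mekt
fji
tyy
evg
wdc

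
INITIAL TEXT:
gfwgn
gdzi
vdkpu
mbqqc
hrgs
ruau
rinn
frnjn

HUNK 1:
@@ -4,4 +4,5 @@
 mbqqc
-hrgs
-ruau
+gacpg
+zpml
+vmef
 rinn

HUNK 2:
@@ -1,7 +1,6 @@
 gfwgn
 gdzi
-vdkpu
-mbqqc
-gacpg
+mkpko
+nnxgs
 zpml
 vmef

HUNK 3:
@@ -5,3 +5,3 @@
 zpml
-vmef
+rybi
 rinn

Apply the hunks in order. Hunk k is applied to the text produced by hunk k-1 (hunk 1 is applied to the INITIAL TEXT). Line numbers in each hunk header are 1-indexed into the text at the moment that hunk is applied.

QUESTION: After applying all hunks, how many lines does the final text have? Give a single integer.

Hunk 1: at line 4 remove [hrgs,ruau] add [gacpg,zpml,vmef] -> 9 lines: gfwgn gdzi vdkpu mbqqc gacpg zpml vmef rinn frnjn
Hunk 2: at line 1 remove [vdkpu,mbqqc,gacpg] add [mkpko,nnxgs] -> 8 lines: gfwgn gdzi mkpko nnxgs zpml vmef rinn frnjn
Hunk 3: at line 5 remove [vmef] add [rybi] -> 8 lines: gfwgn gdzi mkpko nnxgs zpml rybi rinn frnjn
Final line count: 8

Answer: 8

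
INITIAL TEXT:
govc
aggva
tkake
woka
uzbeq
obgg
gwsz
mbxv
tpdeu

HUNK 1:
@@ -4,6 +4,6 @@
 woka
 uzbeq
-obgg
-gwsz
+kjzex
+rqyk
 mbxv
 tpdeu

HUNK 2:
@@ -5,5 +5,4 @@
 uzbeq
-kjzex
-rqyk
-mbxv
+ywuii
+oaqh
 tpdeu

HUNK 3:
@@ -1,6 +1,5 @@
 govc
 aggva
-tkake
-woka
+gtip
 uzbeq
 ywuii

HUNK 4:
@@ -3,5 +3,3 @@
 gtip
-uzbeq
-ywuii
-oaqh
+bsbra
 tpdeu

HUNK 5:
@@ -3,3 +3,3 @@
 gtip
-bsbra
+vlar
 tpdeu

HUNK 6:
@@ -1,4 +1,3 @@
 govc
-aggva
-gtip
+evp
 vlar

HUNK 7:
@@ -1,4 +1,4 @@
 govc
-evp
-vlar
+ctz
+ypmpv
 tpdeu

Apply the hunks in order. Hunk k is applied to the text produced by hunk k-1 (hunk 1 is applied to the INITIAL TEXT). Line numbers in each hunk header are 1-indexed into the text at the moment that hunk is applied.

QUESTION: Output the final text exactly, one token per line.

Answer: govc
ctz
ypmpv
tpdeu

Derivation:
Hunk 1: at line 4 remove [obgg,gwsz] add [kjzex,rqyk] -> 9 lines: govc aggva tkake woka uzbeq kjzex rqyk mbxv tpdeu
Hunk 2: at line 5 remove [kjzex,rqyk,mbxv] add [ywuii,oaqh] -> 8 lines: govc aggva tkake woka uzbeq ywuii oaqh tpdeu
Hunk 3: at line 1 remove [tkake,woka] add [gtip] -> 7 lines: govc aggva gtip uzbeq ywuii oaqh tpdeu
Hunk 4: at line 3 remove [uzbeq,ywuii,oaqh] add [bsbra] -> 5 lines: govc aggva gtip bsbra tpdeu
Hunk 5: at line 3 remove [bsbra] add [vlar] -> 5 lines: govc aggva gtip vlar tpdeu
Hunk 6: at line 1 remove [aggva,gtip] add [evp] -> 4 lines: govc evp vlar tpdeu
Hunk 7: at line 1 remove [evp,vlar] add [ctz,ypmpv] -> 4 lines: govc ctz ypmpv tpdeu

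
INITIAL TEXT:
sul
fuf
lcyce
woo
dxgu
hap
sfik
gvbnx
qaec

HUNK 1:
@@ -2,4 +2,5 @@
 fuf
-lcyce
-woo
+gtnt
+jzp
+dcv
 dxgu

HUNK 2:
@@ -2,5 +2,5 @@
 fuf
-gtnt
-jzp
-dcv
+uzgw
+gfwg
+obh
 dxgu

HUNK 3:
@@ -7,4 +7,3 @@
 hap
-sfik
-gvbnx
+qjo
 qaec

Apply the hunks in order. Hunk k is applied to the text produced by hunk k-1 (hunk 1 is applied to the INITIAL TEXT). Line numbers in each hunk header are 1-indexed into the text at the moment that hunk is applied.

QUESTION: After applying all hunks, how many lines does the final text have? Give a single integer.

Answer: 9

Derivation:
Hunk 1: at line 2 remove [lcyce,woo] add [gtnt,jzp,dcv] -> 10 lines: sul fuf gtnt jzp dcv dxgu hap sfik gvbnx qaec
Hunk 2: at line 2 remove [gtnt,jzp,dcv] add [uzgw,gfwg,obh] -> 10 lines: sul fuf uzgw gfwg obh dxgu hap sfik gvbnx qaec
Hunk 3: at line 7 remove [sfik,gvbnx] add [qjo] -> 9 lines: sul fuf uzgw gfwg obh dxgu hap qjo qaec
Final line count: 9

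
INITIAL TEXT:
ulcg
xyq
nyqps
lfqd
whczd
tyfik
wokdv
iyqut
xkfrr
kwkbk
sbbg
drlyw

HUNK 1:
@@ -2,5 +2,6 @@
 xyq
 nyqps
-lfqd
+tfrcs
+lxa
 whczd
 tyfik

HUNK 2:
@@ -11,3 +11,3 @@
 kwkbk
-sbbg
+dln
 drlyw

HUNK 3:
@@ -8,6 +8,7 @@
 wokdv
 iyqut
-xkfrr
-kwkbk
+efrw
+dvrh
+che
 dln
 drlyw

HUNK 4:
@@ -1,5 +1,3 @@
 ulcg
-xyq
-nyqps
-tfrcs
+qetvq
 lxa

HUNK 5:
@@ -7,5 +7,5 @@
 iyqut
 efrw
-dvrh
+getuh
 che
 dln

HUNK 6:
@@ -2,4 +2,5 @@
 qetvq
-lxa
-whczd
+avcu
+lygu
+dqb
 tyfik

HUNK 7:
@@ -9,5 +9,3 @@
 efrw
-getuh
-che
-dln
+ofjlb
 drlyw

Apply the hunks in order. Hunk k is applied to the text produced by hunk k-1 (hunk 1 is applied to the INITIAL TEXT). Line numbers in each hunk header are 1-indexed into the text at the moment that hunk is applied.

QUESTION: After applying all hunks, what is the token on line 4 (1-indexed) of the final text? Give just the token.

Answer: lygu

Derivation:
Hunk 1: at line 2 remove [lfqd] add [tfrcs,lxa] -> 13 lines: ulcg xyq nyqps tfrcs lxa whczd tyfik wokdv iyqut xkfrr kwkbk sbbg drlyw
Hunk 2: at line 11 remove [sbbg] add [dln] -> 13 lines: ulcg xyq nyqps tfrcs lxa whczd tyfik wokdv iyqut xkfrr kwkbk dln drlyw
Hunk 3: at line 8 remove [xkfrr,kwkbk] add [efrw,dvrh,che] -> 14 lines: ulcg xyq nyqps tfrcs lxa whczd tyfik wokdv iyqut efrw dvrh che dln drlyw
Hunk 4: at line 1 remove [xyq,nyqps,tfrcs] add [qetvq] -> 12 lines: ulcg qetvq lxa whczd tyfik wokdv iyqut efrw dvrh che dln drlyw
Hunk 5: at line 7 remove [dvrh] add [getuh] -> 12 lines: ulcg qetvq lxa whczd tyfik wokdv iyqut efrw getuh che dln drlyw
Hunk 6: at line 2 remove [lxa,whczd] add [avcu,lygu,dqb] -> 13 lines: ulcg qetvq avcu lygu dqb tyfik wokdv iyqut efrw getuh che dln drlyw
Hunk 7: at line 9 remove [getuh,che,dln] add [ofjlb] -> 11 lines: ulcg qetvq avcu lygu dqb tyfik wokdv iyqut efrw ofjlb drlyw
Final line 4: lygu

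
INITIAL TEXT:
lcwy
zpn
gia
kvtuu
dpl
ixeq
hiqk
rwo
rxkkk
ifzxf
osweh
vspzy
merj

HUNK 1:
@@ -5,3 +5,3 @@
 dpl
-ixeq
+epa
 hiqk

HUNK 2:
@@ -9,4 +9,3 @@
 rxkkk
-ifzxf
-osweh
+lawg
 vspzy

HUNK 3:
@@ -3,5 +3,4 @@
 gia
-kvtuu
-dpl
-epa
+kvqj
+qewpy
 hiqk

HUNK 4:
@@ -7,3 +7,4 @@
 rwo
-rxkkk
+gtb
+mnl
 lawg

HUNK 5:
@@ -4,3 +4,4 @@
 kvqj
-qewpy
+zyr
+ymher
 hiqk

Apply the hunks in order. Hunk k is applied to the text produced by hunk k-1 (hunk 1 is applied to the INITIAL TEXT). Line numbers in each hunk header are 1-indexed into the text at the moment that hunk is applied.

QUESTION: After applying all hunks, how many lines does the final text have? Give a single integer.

Answer: 13

Derivation:
Hunk 1: at line 5 remove [ixeq] add [epa] -> 13 lines: lcwy zpn gia kvtuu dpl epa hiqk rwo rxkkk ifzxf osweh vspzy merj
Hunk 2: at line 9 remove [ifzxf,osweh] add [lawg] -> 12 lines: lcwy zpn gia kvtuu dpl epa hiqk rwo rxkkk lawg vspzy merj
Hunk 3: at line 3 remove [kvtuu,dpl,epa] add [kvqj,qewpy] -> 11 lines: lcwy zpn gia kvqj qewpy hiqk rwo rxkkk lawg vspzy merj
Hunk 4: at line 7 remove [rxkkk] add [gtb,mnl] -> 12 lines: lcwy zpn gia kvqj qewpy hiqk rwo gtb mnl lawg vspzy merj
Hunk 5: at line 4 remove [qewpy] add [zyr,ymher] -> 13 lines: lcwy zpn gia kvqj zyr ymher hiqk rwo gtb mnl lawg vspzy merj
Final line count: 13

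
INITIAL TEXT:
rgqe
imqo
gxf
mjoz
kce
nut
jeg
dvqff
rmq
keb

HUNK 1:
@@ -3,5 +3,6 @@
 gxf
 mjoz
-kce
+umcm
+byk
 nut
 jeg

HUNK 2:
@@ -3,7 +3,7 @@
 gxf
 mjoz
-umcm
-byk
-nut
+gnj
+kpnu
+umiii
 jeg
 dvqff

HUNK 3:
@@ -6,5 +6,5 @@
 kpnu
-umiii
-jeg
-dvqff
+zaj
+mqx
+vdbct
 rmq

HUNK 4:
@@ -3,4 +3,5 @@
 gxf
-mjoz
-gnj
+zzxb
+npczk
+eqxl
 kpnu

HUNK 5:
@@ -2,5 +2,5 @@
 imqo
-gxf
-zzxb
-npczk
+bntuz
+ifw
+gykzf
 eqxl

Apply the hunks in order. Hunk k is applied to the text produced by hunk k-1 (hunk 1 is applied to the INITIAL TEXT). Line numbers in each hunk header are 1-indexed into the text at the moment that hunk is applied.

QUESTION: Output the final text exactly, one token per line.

Hunk 1: at line 3 remove [kce] add [umcm,byk] -> 11 lines: rgqe imqo gxf mjoz umcm byk nut jeg dvqff rmq keb
Hunk 2: at line 3 remove [umcm,byk,nut] add [gnj,kpnu,umiii] -> 11 lines: rgqe imqo gxf mjoz gnj kpnu umiii jeg dvqff rmq keb
Hunk 3: at line 6 remove [umiii,jeg,dvqff] add [zaj,mqx,vdbct] -> 11 lines: rgqe imqo gxf mjoz gnj kpnu zaj mqx vdbct rmq keb
Hunk 4: at line 3 remove [mjoz,gnj] add [zzxb,npczk,eqxl] -> 12 lines: rgqe imqo gxf zzxb npczk eqxl kpnu zaj mqx vdbct rmq keb
Hunk 5: at line 2 remove [gxf,zzxb,npczk] add [bntuz,ifw,gykzf] -> 12 lines: rgqe imqo bntuz ifw gykzf eqxl kpnu zaj mqx vdbct rmq keb

Answer: rgqe
imqo
bntuz
ifw
gykzf
eqxl
kpnu
zaj
mqx
vdbct
rmq
keb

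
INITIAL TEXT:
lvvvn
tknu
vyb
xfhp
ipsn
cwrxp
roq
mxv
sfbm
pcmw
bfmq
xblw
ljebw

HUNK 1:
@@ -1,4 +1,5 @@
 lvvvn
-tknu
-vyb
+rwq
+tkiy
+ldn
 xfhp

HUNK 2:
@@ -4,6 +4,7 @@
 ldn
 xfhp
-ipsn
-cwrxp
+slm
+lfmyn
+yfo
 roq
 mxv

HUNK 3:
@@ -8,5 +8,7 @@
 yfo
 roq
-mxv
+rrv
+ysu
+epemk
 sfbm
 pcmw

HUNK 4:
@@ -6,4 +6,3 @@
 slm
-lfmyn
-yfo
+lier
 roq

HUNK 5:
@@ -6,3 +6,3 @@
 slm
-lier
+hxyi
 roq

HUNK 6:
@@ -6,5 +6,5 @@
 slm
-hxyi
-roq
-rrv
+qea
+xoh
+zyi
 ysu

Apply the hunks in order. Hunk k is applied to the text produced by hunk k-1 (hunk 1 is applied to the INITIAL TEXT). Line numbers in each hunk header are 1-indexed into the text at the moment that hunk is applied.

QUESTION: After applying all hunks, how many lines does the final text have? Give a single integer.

Hunk 1: at line 1 remove [tknu,vyb] add [rwq,tkiy,ldn] -> 14 lines: lvvvn rwq tkiy ldn xfhp ipsn cwrxp roq mxv sfbm pcmw bfmq xblw ljebw
Hunk 2: at line 4 remove [ipsn,cwrxp] add [slm,lfmyn,yfo] -> 15 lines: lvvvn rwq tkiy ldn xfhp slm lfmyn yfo roq mxv sfbm pcmw bfmq xblw ljebw
Hunk 3: at line 8 remove [mxv] add [rrv,ysu,epemk] -> 17 lines: lvvvn rwq tkiy ldn xfhp slm lfmyn yfo roq rrv ysu epemk sfbm pcmw bfmq xblw ljebw
Hunk 4: at line 6 remove [lfmyn,yfo] add [lier] -> 16 lines: lvvvn rwq tkiy ldn xfhp slm lier roq rrv ysu epemk sfbm pcmw bfmq xblw ljebw
Hunk 5: at line 6 remove [lier] add [hxyi] -> 16 lines: lvvvn rwq tkiy ldn xfhp slm hxyi roq rrv ysu epemk sfbm pcmw bfmq xblw ljebw
Hunk 6: at line 6 remove [hxyi,roq,rrv] add [qea,xoh,zyi] -> 16 lines: lvvvn rwq tkiy ldn xfhp slm qea xoh zyi ysu epemk sfbm pcmw bfmq xblw ljebw
Final line count: 16

Answer: 16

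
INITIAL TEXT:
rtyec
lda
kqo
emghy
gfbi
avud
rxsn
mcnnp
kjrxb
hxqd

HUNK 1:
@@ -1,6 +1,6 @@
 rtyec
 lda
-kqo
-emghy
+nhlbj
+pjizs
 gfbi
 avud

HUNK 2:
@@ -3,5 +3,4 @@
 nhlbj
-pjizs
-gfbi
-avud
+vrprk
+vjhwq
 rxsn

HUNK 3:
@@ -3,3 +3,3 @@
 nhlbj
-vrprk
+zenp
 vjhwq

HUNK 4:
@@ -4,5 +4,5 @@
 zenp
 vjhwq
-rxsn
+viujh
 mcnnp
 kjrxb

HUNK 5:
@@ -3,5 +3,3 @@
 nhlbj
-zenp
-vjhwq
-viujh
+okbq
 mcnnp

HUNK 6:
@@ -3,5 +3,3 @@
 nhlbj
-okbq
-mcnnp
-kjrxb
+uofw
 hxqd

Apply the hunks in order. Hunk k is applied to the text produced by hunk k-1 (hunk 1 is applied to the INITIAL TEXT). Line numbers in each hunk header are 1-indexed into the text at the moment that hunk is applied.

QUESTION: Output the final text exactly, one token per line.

Answer: rtyec
lda
nhlbj
uofw
hxqd

Derivation:
Hunk 1: at line 1 remove [kqo,emghy] add [nhlbj,pjizs] -> 10 lines: rtyec lda nhlbj pjizs gfbi avud rxsn mcnnp kjrxb hxqd
Hunk 2: at line 3 remove [pjizs,gfbi,avud] add [vrprk,vjhwq] -> 9 lines: rtyec lda nhlbj vrprk vjhwq rxsn mcnnp kjrxb hxqd
Hunk 3: at line 3 remove [vrprk] add [zenp] -> 9 lines: rtyec lda nhlbj zenp vjhwq rxsn mcnnp kjrxb hxqd
Hunk 4: at line 4 remove [rxsn] add [viujh] -> 9 lines: rtyec lda nhlbj zenp vjhwq viujh mcnnp kjrxb hxqd
Hunk 5: at line 3 remove [zenp,vjhwq,viujh] add [okbq] -> 7 lines: rtyec lda nhlbj okbq mcnnp kjrxb hxqd
Hunk 6: at line 3 remove [okbq,mcnnp,kjrxb] add [uofw] -> 5 lines: rtyec lda nhlbj uofw hxqd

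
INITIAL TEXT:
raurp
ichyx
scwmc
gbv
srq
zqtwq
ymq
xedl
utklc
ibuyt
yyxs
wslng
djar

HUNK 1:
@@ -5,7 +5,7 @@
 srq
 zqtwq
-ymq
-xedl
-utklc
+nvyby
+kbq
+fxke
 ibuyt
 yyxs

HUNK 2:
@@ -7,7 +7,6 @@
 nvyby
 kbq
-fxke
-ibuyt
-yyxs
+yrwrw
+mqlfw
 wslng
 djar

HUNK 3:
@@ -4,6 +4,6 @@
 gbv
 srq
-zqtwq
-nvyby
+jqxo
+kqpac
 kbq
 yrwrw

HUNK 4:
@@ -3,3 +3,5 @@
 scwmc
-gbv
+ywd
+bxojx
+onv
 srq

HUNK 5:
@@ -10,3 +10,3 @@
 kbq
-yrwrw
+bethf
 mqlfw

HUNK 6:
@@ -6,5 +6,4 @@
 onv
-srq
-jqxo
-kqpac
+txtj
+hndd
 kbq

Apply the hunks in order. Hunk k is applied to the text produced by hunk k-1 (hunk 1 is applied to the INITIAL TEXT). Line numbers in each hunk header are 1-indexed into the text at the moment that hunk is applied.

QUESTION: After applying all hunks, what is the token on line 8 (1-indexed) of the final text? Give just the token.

Hunk 1: at line 5 remove [ymq,xedl,utklc] add [nvyby,kbq,fxke] -> 13 lines: raurp ichyx scwmc gbv srq zqtwq nvyby kbq fxke ibuyt yyxs wslng djar
Hunk 2: at line 7 remove [fxke,ibuyt,yyxs] add [yrwrw,mqlfw] -> 12 lines: raurp ichyx scwmc gbv srq zqtwq nvyby kbq yrwrw mqlfw wslng djar
Hunk 3: at line 4 remove [zqtwq,nvyby] add [jqxo,kqpac] -> 12 lines: raurp ichyx scwmc gbv srq jqxo kqpac kbq yrwrw mqlfw wslng djar
Hunk 4: at line 3 remove [gbv] add [ywd,bxojx,onv] -> 14 lines: raurp ichyx scwmc ywd bxojx onv srq jqxo kqpac kbq yrwrw mqlfw wslng djar
Hunk 5: at line 10 remove [yrwrw] add [bethf] -> 14 lines: raurp ichyx scwmc ywd bxojx onv srq jqxo kqpac kbq bethf mqlfw wslng djar
Hunk 6: at line 6 remove [srq,jqxo,kqpac] add [txtj,hndd] -> 13 lines: raurp ichyx scwmc ywd bxojx onv txtj hndd kbq bethf mqlfw wslng djar
Final line 8: hndd

Answer: hndd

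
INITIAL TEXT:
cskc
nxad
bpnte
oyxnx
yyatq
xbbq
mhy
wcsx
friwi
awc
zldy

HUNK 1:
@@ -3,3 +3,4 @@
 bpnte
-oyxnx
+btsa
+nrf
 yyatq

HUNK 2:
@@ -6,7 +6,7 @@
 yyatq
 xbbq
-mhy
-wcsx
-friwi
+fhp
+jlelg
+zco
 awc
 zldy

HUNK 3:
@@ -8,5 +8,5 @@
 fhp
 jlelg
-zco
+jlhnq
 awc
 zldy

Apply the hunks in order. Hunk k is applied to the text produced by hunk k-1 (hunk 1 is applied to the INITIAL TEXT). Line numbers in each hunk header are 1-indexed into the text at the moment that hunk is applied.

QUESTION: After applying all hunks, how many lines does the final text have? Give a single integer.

Answer: 12

Derivation:
Hunk 1: at line 3 remove [oyxnx] add [btsa,nrf] -> 12 lines: cskc nxad bpnte btsa nrf yyatq xbbq mhy wcsx friwi awc zldy
Hunk 2: at line 6 remove [mhy,wcsx,friwi] add [fhp,jlelg,zco] -> 12 lines: cskc nxad bpnte btsa nrf yyatq xbbq fhp jlelg zco awc zldy
Hunk 3: at line 8 remove [zco] add [jlhnq] -> 12 lines: cskc nxad bpnte btsa nrf yyatq xbbq fhp jlelg jlhnq awc zldy
Final line count: 12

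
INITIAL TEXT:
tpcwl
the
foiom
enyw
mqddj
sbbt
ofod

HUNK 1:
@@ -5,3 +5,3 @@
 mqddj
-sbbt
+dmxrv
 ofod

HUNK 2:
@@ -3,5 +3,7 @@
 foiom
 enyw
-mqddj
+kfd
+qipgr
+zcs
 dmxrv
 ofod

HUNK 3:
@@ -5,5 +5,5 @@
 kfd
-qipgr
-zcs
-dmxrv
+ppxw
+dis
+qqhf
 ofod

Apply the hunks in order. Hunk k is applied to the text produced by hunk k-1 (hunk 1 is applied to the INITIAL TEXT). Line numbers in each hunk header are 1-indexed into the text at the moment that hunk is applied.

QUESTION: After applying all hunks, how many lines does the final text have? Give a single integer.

Hunk 1: at line 5 remove [sbbt] add [dmxrv] -> 7 lines: tpcwl the foiom enyw mqddj dmxrv ofod
Hunk 2: at line 3 remove [mqddj] add [kfd,qipgr,zcs] -> 9 lines: tpcwl the foiom enyw kfd qipgr zcs dmxrv ofod
Hunk 3: at line 5 remove [qipgr,zcs,dmxrv] add [ppxw,dis,qqhf] -> 9 lines: tpcwl the foiom enyw kfd ppxw dis qqhf ofod
Final line count: 9

Answer: 9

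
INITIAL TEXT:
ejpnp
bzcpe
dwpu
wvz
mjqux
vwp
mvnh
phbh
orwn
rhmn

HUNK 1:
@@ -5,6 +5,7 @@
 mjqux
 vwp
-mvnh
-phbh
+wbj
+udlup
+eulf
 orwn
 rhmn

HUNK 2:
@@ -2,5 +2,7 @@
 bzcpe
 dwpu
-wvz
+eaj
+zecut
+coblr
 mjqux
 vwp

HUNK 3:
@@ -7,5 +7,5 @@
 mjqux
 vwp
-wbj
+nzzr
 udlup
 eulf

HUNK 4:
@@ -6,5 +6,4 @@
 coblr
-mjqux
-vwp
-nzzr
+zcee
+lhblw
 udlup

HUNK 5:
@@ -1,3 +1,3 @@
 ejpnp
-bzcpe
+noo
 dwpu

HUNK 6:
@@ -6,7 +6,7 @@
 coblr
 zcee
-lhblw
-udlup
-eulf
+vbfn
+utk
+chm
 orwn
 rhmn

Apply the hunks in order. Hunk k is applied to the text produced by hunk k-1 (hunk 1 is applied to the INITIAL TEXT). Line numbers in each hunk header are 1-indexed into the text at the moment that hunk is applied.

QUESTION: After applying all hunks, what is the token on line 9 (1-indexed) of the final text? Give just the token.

Answer: utk

Derivation:
Hunk 1: at line 5 remove [mvnh,phbh] add [wbj,udlup,eulf] -> 11 lines: ejpnp bzcpe dwpu wvz mjqux vwp wbj udlup eulf orwn rhmn
Hunk 2: at line 2 remove [wvz] add [eaj,zecut,coblr] -> 13 lines: ejpnp bzcpe dwpu eaj zecut coblr mjqux vwp wbj udlup eulf orwn rhmn
Hunk 3: at line 7 remove [wbj] add [nzzr] -> 13 lines: ejpnp bzcpe dwpu eaj zecut coblr mjqux vwp nzzr udlup eulf orwn rhmn
Hunk 4: at line 6 remove [mjqux,vwp,nzzr] add [zcee,lhblw] -> 12 lines: ejpnp bzcpe dwpu eaj zecut coblr zcee lhblw udlup eulf orwn rhmn
Hunk 5: at line 1 remove [bzcpe] add [noo] -> 12 lines: ejpnp noo dwpu eaj zecut coblr zcee lhblw udlup eulf orwn rhmn
Hunk 6: at line 6 remove [lhblw,udlup,eulf] add [vbfn,utk,chm] -> 12 lines: ejpnp noo dwpu eaj zecut coblr zcee vbfn utk chm orwn rhmn
Final line 9: utk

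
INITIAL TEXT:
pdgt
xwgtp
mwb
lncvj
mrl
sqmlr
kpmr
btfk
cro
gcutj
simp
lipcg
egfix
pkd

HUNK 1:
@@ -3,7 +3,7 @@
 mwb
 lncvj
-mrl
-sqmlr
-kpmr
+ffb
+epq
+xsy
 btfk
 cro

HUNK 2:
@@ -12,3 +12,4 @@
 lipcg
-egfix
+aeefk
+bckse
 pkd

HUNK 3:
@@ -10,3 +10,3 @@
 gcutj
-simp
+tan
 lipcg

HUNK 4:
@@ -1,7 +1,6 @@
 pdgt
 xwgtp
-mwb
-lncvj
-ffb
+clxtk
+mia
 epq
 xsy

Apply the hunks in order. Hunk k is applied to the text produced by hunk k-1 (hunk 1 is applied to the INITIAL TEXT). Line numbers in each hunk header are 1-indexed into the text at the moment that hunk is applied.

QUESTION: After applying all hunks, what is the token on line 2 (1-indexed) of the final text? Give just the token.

Hunk 1: at line 3 remove [mrl,sqmlr,kpmr] add [ffb,epq,xsy] -> 14 lines: pdgt xwgtp mwb lncvj ffb epq xsy btfk cro gcutj simp lipcg egfix pkd
Hunk 2: at line 12 remove [egfix] add [aeefk,bckse] -> 15 lines: pdgt xwgtp mwb lncvj ffb epq xsy btfk cro gcutj simp lipcg aeefk bckse pkd
Hunk 3: at line 10 remove [simp] add [tan] -> 15 lines: pdgt xwgtp mwb lncvj ffb epq xsy btfk cro gcutj tan lipcg aeefk bckse pkd
Hunk 4: at line 1 remove [mwb,lncvj,ffb] add [clxtk,mia] -> 14 lines: pdgt xwgtp clxtk mia epq xsy btfk cro gcutj tan lipcg aeefk bckse pkd
Final line 2: xwgtp

Answer: xwgtp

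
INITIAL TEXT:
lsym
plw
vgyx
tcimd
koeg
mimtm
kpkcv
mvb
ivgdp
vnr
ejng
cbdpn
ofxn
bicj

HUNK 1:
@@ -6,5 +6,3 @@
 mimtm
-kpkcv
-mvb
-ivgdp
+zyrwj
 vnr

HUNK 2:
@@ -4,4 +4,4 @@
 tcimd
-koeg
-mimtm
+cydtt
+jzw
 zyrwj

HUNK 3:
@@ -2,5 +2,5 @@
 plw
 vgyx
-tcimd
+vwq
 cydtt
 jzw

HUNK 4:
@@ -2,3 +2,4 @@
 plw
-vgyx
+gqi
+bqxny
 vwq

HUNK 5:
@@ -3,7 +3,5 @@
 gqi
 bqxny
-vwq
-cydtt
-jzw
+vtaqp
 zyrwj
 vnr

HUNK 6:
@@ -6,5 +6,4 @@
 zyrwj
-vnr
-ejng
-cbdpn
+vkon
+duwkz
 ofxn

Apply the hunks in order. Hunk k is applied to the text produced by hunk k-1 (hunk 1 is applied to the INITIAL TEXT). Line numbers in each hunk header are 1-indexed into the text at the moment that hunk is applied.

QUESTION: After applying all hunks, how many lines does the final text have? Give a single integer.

Hunk 1: at line 6 remove [kpkcv,mvb,ivgdp] add [zyrwj] -> 12 lines: lsym plw vgyx tcimd koeg mimtm zyrwj vnr ejng cbdpn ofxn bicj
Hunk 2: at line 4 remove [koeg,mimtm] add [cydtt,jzw] -> 12 lines: lsym plw vgyx tcimd cydtt jzw zyrwj vnr ejng cbdpn ofxn bicj
Hunk 3: at line 2 remove [tcimd] add [vwq] -> 12 lines: lsym plw vgyx vwq cydtt jzw zyrwj vnr ejng cbdpn ofxn bicj
Hunk 4: at line 2 remove [vgyx] add [gqi,bqxny] -> 13 lines: lsym plw gqi bqxny vwq cydtt jzw zyrwj vnr ejng cbdpn ofxn bicj
Hunk 5: at line 3 remove [vwq,cydtt,jzw] add [vtaqp] -> 11 lines: lsym plw gqi bqxny vtaqp zyrwj vnr ejng cbdpn ofxn bicj
Hunk 6: at line 6 remove [vnr,ejng,cbdpn] add [vkon,duwkz] -> 10 lines: lsym plw gqi bqxny vtaqp zyrwj vkon duwkz ofxn bicj
Final line count: 10

Answer: 10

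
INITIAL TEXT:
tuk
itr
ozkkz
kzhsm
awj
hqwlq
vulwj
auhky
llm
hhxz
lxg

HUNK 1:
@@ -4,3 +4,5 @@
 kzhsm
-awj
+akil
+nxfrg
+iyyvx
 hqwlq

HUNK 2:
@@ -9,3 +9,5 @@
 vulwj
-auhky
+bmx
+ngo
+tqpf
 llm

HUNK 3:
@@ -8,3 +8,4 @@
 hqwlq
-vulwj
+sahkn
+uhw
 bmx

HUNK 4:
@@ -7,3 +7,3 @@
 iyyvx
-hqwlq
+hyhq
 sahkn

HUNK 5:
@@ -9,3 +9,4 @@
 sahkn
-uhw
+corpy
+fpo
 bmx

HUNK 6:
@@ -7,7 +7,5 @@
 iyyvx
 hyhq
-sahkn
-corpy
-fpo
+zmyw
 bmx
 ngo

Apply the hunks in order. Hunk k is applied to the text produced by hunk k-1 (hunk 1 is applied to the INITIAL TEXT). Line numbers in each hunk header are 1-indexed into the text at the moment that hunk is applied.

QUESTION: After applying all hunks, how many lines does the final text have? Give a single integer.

Hunk 1: at line 4 remove [awj] add [akil,nxfrg,iyyvx] -> 13 lines: tuk itr ozkkz kzhsm akil nxfrg iyyvx hqwlq vulwj auhky llm hhxz lxg
Hunk 2: at line 9 remove [auhky] add [bmx,ngo,tqpf] -> 15 lines: tuk itr ozkkz kzhsm akil nxfrg iyyvx hqwlq vulwj bmx ngo tqpf llm hhxz lxg
Hunk 3: at line 8 remove [vulwj] add [sahkn,uhw] -> 16 lines: tuk itr ozkkz kzhsm akil nxfrg iyyvx hqwlq sahkn uhw bmx ngo tqpf llm hhxz lxg
Hunk 4: at line 7 remove [hqwlq] add [hyhq] -> 16 lines: tuk itr ozkkz kzhsm akil nxfrg iyyvx hyhq sahkn uhw bmx ngo tqpf llm hhxz lxg
Hunk 5: at line 9 remove [uhw] add [corpy,fpo] -> 17 lines: tuk itr ozkkz kzhsm akil nxfrg iyyvx hyhq sahkn corpy fpo bmx ngo tqpf llm hhxz lxg
Hunk 6: at line 7 remove [sahkn,corpy,fpo] add [zmyw] -> 15 lines: tuk itr ozkkz kzhsm akil nxfrg iyyvx hyhq zmyw bmx ngo tqpf llm hhxz lxg
Final line count: 15

Answer: 15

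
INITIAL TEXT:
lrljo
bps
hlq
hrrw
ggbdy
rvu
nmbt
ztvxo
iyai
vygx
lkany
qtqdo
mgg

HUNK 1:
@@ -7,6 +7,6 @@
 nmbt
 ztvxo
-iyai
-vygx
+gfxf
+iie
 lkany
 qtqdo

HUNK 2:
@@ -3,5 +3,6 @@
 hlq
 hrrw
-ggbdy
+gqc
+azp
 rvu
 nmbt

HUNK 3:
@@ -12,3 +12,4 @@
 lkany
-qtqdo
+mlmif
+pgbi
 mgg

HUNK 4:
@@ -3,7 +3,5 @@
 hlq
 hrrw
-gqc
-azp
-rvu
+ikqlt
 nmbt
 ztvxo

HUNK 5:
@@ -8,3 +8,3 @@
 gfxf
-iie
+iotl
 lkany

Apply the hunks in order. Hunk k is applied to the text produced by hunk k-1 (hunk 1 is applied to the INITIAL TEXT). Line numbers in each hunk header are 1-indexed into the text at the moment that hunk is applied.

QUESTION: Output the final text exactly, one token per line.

Answer: lrljo
bps
hlq
hrrw
ikqlt
nmbt
ztvxo
gfxf
iotl
lkany
mlmif
pgbi
mgg

Derivation:
Hunk 1: at line 7 remove [iyai,vygx] add [gfxf,iie] -> 13 lines: lrljo bps hlq hrrw ggbdy rvu nmbt ztvxo gfxf iie lkany qtqdo mgg
Hunk 2: at line 3 remove [ggbdy] add [gqc,azp] -> 14 lines: lrljo bps hlq hrrw gqc azp rvu nmbt ztvxo gfxf iie lkany qtqdo mgg
Hunk 3: at line 12 remove [qtqdo] add [mlmif,pgbi] -> 15 lines: lrljo bps hlq hrrw gqc azp rvu nmbt ztvxo gfxf iie lkany mlmif pgbi mgg
Hunk 4: at line 3 remove [gqc,azp,rvu] add [ikqlt] -> 13 lines: lrljo bps hlq hrrw ikqlt nmbt ztvxo gfxf iie lkany mlmif pgbi mgg
Hunk 5: at line 8 remove [iie] add [iotl] -> 13 lines: lrljo bps hlq hrrw ikqlt nmbt ztvxo gfxf iotl lkany mlmif pgbi mgg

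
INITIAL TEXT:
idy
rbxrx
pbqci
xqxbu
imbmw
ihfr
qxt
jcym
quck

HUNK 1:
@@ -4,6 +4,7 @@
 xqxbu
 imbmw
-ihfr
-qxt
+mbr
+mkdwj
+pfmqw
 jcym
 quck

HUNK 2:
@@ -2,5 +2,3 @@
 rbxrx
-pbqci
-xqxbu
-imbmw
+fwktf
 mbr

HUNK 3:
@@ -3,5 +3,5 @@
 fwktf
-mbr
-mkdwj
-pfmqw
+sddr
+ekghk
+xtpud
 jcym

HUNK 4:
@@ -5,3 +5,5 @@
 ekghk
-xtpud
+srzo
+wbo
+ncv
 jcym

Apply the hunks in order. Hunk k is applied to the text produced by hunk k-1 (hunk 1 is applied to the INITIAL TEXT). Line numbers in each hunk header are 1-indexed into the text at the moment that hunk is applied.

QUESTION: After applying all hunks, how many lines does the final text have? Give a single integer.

Answer: 10

Derivation:
Hunk 1: at line 4 remove [ihfr,qxt] add [mbr,mkdwj,pfmqw] -> 10 lines: idy rbxrx pbqci xqxbu imbmw mbr mkdwj pfmqw jcym quck
Hunk 2: at line 2 remove [pbqci,xqxbu,imbmw] add [fwktf] -> 8 lines: idy rbxrx fwktf mbr mkdwj pfmqw jcym quck
Hunk 3: at line 3 remove [mbr,mkdwj,pfmqw] add [sddr,ekghk,xtpud] -> 8 lines: idy rbxrx fwktf sddr ekghk xtpud jcym quck
Hunk 4: at line 5 remove [xtpud] add [srzo,wbo,ncv] -> 10 lines: idy rbxrx fwktf sddr ekghk srzo wbo ncv jcym quck
Final line count: 10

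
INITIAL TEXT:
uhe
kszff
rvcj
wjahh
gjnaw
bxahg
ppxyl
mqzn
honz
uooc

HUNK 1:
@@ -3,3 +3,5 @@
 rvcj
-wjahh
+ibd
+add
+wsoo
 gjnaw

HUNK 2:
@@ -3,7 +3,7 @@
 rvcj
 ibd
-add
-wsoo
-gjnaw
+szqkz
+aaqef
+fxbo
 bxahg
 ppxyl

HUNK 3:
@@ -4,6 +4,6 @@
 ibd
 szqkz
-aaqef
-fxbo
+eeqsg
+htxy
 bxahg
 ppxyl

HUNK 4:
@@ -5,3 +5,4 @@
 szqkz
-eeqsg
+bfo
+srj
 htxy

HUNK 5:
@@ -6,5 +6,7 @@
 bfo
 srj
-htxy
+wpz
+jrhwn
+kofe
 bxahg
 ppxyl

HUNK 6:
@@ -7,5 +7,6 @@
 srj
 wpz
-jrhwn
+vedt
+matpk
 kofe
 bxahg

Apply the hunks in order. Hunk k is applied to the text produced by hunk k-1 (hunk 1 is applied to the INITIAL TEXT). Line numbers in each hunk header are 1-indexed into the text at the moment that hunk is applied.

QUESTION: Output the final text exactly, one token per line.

Hunk 1: at line 3 remove [wjahh] add [ibd,add,wsoo] -> 12 lines: uhe kszff rvcj ibd add wsoo gjnaw bxahg ppxyl mqzn honz uooc
Hunk 2: at line 3 remove [add,wsoo,gjnaw] add [szqkz,aaqef,fxbo] -> 12 lines: uhe kszff rvcj ibd szqkz aaqef fxbo bxahg ppxyl mqzn honz uooc
Hunk 3: at line 4 remove [aaqef,fxbo] add [eeqsg,htxy] -> 12 lines: uhe kszff rvcj ibd szqkz eeqsg htxy bxahg ppxyl mqzn honz uooc
Hunk 4: at line 5 remove [eeqsg] add [bfo,srj] -> 13 lines: uhe kszff rvcj ibd szqkz bfo srj htxy bxahg ppxyl mqzn honz uooc
Hunk 5: at line 6 remove [htxy] add [wpz,jrhwn,kofe] -> 15 lines: uhe kszff rvcj ibd szqkz bfo srj wpz jrhwn kofe bxahg ppxyl mqzn honz uooc
Hunk 6: at line 7 remove [jrhwn] add [vedt,matpk] -> 16 lines: uhe kszff rvcj ibd szqkz bfo srj wpz vedt matpk kofe bxahg ppxyl mqzn honz uooc

Answer: uhe
kszff
rvcj
ibd
szqkz
bfo
srj
wpz
vedt
matpk
kofe
bxahg
ppxyl
mqzn
honz
uooc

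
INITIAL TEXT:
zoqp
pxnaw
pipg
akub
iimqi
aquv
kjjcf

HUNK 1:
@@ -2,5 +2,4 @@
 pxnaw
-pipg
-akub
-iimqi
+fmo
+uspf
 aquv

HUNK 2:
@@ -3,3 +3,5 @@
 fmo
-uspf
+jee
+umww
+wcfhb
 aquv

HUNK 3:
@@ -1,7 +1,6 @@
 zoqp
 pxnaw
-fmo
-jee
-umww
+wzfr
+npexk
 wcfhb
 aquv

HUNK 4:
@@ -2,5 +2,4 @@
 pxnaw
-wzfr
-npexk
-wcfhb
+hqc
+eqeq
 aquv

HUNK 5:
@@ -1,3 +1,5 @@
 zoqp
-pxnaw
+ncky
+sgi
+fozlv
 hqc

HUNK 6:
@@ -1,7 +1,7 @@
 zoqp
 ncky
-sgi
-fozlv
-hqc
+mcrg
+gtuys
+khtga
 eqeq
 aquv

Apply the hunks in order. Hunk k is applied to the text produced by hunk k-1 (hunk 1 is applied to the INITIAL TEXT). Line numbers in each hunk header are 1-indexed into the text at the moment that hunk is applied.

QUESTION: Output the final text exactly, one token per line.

Answer: zoqp
ncky
mcrg
gtuys
khtga
eqeq
aquv
kjjcf

Derivation:
Hunk 1: at line 2 remove [pipg,akub,iimqi] add [fmo,uspf] -> 6 lines: zoqp pxnaw fmo uspf aquv kjjcf
Hunk 2: at line 3 remove [uspf] add [jee,umww,wcfhb] -> 8 lines: zoqp pxnaw fmo jee umww wcfhb aquv kjjcf
Hunk 3: at line 1 remove [fmo,jee,umww] add [wzfr,npexk] -> 7 lines: zoqp pxnaw wzfr npexk wcfhb aquv kjjcf
Hunk 4: at line 2 remove [wzfr,npexk,wcfhb] add [hqc,eqeq] -> 6 lines: zoqp pxnaw hqc eqeq aquv kjjcf
Hunk 5: at line 1 remove [pxnaw] add [ncky,sgi,fozlv] -> 8 lines: zoqp ncky sgi fozlv hqc eqeq aquv kjjcf
Hunk 6: at line 1 remove [sgi,fozlv,hqc] add [mcrg,gtuys,khtga] -> 8 lines: zoqp ncky mcrg gtuys khtga eqeq aquv kjjcf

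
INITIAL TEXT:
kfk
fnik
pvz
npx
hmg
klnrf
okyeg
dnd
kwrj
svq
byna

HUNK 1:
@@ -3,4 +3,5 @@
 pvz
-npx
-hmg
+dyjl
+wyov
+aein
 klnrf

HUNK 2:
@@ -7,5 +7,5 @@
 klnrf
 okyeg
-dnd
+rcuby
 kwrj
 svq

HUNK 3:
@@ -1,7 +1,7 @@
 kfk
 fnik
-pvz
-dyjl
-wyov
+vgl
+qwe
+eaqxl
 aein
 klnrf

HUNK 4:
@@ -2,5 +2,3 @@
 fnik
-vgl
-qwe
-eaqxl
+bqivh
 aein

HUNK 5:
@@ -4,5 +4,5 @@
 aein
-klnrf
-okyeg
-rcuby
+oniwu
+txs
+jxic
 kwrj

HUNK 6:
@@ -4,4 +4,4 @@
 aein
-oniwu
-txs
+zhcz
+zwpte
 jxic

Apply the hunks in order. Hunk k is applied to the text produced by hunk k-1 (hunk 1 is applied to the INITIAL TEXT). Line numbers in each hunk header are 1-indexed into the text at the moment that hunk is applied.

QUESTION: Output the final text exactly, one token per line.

Answer: kfk
fnik
bqivh
aein
zhcz
zwpte
jxic
kwrj
svq
byna

Derivation:
Hunk 1: at line 3 remove [npx,hmg] add [dyjl,wyov,aein] -> 12 lines: kfk fnik pvz dyjl wyov aein klnrf okyeg dnd kwrj svq byna
Hunk 2: at line 7 remove [dnd] add [rcuby] -> 12 lines: kfk fnik pvz dyjl wyov aein klnrf okyeg rcuby kwrj svq byna
Hunk 3: at line 1 remove [pvz,dyjl,wyov] add [vgl,qwe,eaqxl] -> 12 lines: kfk fnik vgl qwe eaqxl aein klnrf okyeg rcuby kwrj svq byna
Hunk 4: at line 2 remove [vgl,qwe,eaqxl] add [bqivh] -> 10 lines: kfk fnik bqivh aein klnrf okyeg rcuby kwrj svq byna
Hunk 5: at line 4 remove [klnrf,okyeg,rcuby] add [oniwu,txs,jxic] -> 10 lines: kfk fnik bqivh aein oniwu txs jxic kwrj svq byna
Hunk 6: at line 4 remove [oniwu,txs] add [zhcz,zwpte] -> 10 lines: kfk fnik bqivh aein zhcz zwpte jxic kwrj svq byna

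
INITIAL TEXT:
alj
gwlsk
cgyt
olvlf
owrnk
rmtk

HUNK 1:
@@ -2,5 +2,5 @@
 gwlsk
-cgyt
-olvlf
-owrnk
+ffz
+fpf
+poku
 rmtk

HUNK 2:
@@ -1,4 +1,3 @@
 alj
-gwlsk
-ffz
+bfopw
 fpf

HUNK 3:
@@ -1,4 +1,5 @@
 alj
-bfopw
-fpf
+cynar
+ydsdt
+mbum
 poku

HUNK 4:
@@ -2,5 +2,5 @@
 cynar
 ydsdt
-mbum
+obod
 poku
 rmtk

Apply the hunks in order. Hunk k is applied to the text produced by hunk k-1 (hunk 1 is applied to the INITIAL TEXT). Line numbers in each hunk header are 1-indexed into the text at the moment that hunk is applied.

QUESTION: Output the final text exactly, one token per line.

Hunk 1: at line 2 remove [cgyt,olvlf,owrnk] add [ffz,fpf,poku] -> 6 lines: alj gwlsk ffz fpf poku rmtk
Hunk 2: at line 1 remove [gwlsk,ffz] add [bfopw] -> 5 lines: alj bfopw fpf poku rmtk
Hunk 3: at line 1 remove [bfopw,fpf] add [cynar,ydsdt,mbum] -> 6 lines: alj cynar ydsdt mbum poku rmtk
Hunk 4: at line 2 remove [mbum] add [obod] -> 6 lines: alj cynar ydsdt obod poku rmtk

Answer: alj
cynar
ydsdt
obod
poku
rmtk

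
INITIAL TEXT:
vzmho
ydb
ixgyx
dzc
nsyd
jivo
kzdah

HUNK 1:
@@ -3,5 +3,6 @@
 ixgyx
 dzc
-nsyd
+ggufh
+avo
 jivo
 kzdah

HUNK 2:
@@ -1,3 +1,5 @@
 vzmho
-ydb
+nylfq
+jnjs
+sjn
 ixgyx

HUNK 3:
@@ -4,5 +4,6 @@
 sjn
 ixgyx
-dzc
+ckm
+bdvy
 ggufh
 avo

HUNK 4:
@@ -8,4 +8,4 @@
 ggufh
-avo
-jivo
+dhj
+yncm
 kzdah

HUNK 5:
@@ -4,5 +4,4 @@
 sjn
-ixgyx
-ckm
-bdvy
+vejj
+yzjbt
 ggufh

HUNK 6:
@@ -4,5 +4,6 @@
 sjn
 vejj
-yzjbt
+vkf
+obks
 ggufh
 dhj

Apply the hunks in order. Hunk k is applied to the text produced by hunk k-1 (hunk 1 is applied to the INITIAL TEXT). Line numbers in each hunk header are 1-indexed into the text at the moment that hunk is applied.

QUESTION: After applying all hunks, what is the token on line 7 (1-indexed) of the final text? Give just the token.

Hunk 1: at line 3 remove [nsyd] add [ggufh,avo] -> 8 lines: vzmho ydb ixgyx dzc ggufh avo jivo kzdah
Hunk 2: at line 1 remove [ydb] add [nylfq,jnjs,sjn] -> 10 lines: vzmho nylfq jnjs sjn ixgyx dzc ggufh avo jivo kzdah
Hunk 3: at line 4 remove [dzc] add [ckm,bdvy] -> 11 lines: vzmho nylfq jnjs sjn ixgyx ckm bdvy ggufh avo jivo kzdah
Hunk 4: at line 8 remove [avo,jivo] add [dhj,yncm] -> 11 lines: vzmho nylfq jnjs sjn ixgyx ckm bdvy ggufh dhj yncm kzdah
Hunk 5: at line 4 remove [ixgyx,ckm,bdvy] add [vejj,yzjbt] -> 10 lines: vzmho nylfq jnjs sjn vejj yzjbt ggufh dhj yncm kzdah
Hunk 6: at line 4 remove [yzjbt] add [vkf,obks] -> 11 lines: vzmho nylfq jnjs sjn vejj vkf obks ggufh dhj yncm kzdah
Final line 7: obks

Answer: obks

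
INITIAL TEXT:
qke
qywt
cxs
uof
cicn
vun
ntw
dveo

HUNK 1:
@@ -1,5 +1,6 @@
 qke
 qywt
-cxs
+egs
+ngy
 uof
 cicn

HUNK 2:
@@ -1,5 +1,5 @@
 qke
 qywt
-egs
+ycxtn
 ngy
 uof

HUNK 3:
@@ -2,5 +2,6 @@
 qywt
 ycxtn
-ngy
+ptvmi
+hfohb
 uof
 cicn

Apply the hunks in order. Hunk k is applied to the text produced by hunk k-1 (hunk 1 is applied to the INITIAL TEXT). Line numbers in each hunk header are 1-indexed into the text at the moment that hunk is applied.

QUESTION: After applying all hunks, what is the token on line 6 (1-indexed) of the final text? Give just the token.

Hunk 1: at line 1 remove [cxs] add [egs,ngy] -> 9 lines: qke qywt egs ngy uof cicn vun ntw dveo
Hunk 2: at line 1 remove [egs] add [ycxtn] -> 9 lines: qke qywt ycxtn ngy uof cicn vun ntw dveo
Hunk 3: at line 2 remove [ngy] add [ptvmi,hfohb] -> 10 lines: qke qywt ycxtn ptvmi hfohb uof cicn vun ntw dveo
Final line 6: uof

Answer: uof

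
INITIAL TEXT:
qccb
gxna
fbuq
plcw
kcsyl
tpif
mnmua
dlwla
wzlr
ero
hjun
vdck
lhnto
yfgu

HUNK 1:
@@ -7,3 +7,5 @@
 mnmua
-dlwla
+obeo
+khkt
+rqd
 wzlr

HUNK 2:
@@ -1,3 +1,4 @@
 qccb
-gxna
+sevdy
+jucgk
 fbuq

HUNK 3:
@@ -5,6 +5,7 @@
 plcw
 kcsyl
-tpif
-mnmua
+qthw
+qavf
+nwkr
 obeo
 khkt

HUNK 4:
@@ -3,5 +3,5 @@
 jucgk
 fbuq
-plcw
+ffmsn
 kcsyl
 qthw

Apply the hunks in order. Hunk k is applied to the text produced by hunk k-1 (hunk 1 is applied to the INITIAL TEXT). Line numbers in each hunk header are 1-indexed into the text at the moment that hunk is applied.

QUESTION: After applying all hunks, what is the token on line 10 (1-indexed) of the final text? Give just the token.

Answer: obeo

Derivation:
Hunk 1: at line 7 remove [dlwla] add [obeo,khkt,rqd] -> 16 lines: qccb gxna fbuq plcw kcsyl tpif mnmua obeo khkt rqd wzlr ero hjun vdck lhnto yfgu
Hunk 2: at line 1 remove [gxna] add [sevdy,jucgk] -> 17 lines: qccb sevdy jucgk fbuq plcw kcsyl tpif mnmua obeo khkt rqd wzlr ero hjun vdck lhnto yfgu
Hunk 3: at line 5 remove [tpif,mnmua] add [qthw,qavf,nwkr] -> 18 lines: qccb sevdy jucgk fbuq plcw kcsyl qthw qavf nwkr obeo khkt rqd wzlr ero hjun vdck lhnto yfgu
Hunk 4: at line 3 remove [plcw] add [ffmsn] -> 18 lines: qccb sevdy jucgk fbuq ffmsn kcsyl qthw qavf nwkr obeo khkt rqd wzlr ero hjun vdck lhnto yfgu
Final line 10: obeo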